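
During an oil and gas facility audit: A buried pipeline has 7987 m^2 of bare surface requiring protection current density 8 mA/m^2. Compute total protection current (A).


I = area * current density, then convert mA → A (÷1000)
I = 7987 * 8 / 1000 = 63.9 A

63.9 A


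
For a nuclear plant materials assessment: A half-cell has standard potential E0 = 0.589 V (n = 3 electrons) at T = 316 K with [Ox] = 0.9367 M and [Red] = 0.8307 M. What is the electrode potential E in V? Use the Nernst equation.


Apply the Nernst equation: E = E0 + (RT/nF)*ln([Ox]/[Red])
Step 1: RT/nF = 8.314*316/(3*96485) = 0.00907645 V
Step 2: [Ox]/[Red] = 0.9367/0.8307 = 1.127603
Step 3: ln(1.127603) = 0.120094
Step 4: correction = 0.00907645 * 0.120094 = 0.0011 V
E = 0.589 + 0.0011 = 0.5901 V

0.5901 V


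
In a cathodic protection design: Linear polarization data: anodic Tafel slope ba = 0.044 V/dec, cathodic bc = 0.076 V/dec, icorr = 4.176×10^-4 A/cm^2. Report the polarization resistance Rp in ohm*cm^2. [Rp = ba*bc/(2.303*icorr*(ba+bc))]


Apply the Stern-Geary equation: Rp = ba*bc / (2.303*icorr*(ba+bc))
ba*bc = 0.044*0.076 = 0.003344
ba+bc = 0.12; 2.303*icorr*(ba+bc) = 2.303*4.176×10^-4*0.12 = 1.1540794×10^-4
Rp = 0.003344 / 1.1540794×10^-4 = 29.0 ohm*cm^2

29.0 ohm*cm^2


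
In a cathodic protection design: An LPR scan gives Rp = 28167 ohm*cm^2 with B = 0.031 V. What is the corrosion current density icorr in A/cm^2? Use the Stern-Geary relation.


Apply the Stern-Geary relation: icorr = B / Rp
icorr = 0.031 / 28167 = 1.101×10^-6 A/cm^2

1.101×10^-6 A/cm^2


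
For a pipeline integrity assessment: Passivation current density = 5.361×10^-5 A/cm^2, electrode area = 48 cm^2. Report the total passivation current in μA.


I = i_pass * A, then convert A → μA (×10^6)
I = 5.361×10^-5 * 48 * 10^6 = 2573.28 μA

2573.28 μA


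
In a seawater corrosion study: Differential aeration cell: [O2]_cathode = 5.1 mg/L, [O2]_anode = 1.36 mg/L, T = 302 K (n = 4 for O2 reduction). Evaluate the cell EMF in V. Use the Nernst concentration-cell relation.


Apply the Nernst concentration-cell relation: E = (RT/nF)*ln(C_cathode/C_anode)
RT/nF = 8.314*302/(4*96485) = 0.00650575 V
ln(5.1/1.36) = 1.32176
E = 0.00650575 * 1.32176 = 0.0086 V

0.0086 V


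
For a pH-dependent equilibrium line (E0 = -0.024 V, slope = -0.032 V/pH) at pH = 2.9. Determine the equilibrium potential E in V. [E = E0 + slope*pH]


Apply the Pourbaix line equation: E = E0 + slope*pH
E = -0.024 + (-0.032)*2.9 = -0.024 + (-0.0928) = -0.1168 V
Rounded to 4 decimal places: E = -0.1168 V

-0.1168 V


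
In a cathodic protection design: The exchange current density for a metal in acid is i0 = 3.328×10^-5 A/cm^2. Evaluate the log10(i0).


i0 = 3.328×10^-5 A/cm^2
log10(i0) = -4.478

-4.478


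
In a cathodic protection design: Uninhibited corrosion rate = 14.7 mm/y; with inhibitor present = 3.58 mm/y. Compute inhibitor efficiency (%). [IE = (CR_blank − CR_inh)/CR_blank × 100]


Apply the inhibitor-efficiency definition: IE = (CR_blank − CR_inh)/CR_blank × 100
IE = (14.7 − 3.58) / 14.7 × 100
IE = 11.12 / 14.7 × 100 = 75.6 %

75.6 %


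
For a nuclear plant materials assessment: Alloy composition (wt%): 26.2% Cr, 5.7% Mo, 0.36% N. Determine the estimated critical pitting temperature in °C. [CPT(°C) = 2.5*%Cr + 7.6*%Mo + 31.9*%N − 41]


Apply the ASTM G48 empirical CPT estimate: CPT(°C) = 2.5*%Cr + 7.6*%Mo + 31.9*%N − 41
2.5*26.2 = 65.5; 7.6*5.7 = 43.32; 31.9*0.36 = 11.484
CPT = 65.5 + 43.32 + 11.484 − 41 = 79.304 °C
Rounded to 0.1 °C: CPT ≈ 79.3 °C

79.3 °C


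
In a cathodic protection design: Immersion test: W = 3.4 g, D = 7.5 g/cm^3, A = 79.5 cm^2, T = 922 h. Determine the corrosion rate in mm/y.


Apply the mm/y weight-loss relation: CR = 87600 * W / (D * A * T)
Numerator: 87600 * 3.4 = 297840.0
Denominator: 7.5 * 79.5 * 922 = 549742.5
CR = 297840.0 / 549742.5 = 0.54178 mm/y

0.54178 mm/y


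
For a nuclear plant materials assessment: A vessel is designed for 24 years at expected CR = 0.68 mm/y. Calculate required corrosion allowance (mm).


Corrosion allowance = CR × design life
CA = 0.68 * 24 = 16.32 mm

16.32 mm


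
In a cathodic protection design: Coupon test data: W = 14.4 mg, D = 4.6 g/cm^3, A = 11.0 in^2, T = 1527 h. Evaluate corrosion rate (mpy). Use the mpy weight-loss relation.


Apply the mpy weight-loss relation: CR = 534 * W / (D * A * T)
Numerator: 534 * 14.4 = 7689.6
Denominator: 4.6 * 11.0 * 1527 = 77266.2
CR = 7689.6 / 77266.2 = 0.09952 mpy

0.09952 mpy


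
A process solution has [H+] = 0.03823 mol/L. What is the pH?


pH = −log10[H+]
pH = −log10(0.03823) = 1.42

1.42


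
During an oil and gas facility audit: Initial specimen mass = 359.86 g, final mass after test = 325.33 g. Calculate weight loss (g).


Weight loss = initial − final
WL = 359.86 − 325.33 = 34.53 g

34.53 g


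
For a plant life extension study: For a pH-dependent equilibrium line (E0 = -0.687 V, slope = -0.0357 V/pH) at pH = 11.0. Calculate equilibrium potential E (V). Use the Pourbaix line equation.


Apply the Pourbaix line equation: E = E0 + slope*pH
E = -0.687 + (-0.0357)*11.0 = -0.687 + (-0.3927) = -1.0797 V
Rounded to 3 decimal places: E = -1.080 V

-1.080 V


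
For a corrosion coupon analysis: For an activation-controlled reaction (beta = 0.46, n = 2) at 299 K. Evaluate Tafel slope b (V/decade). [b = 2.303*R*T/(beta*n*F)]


Apply the Tafel slope relation: b = 2.303*R*T/(beta*n*F)
Numerator: 2.303 * 8.314 * 299 = 5725.0
Denominator: 0.46 * 2 * 96485 = 88766.2
b = 5725.0 / 88766.2 = 0.0645 V/decade

0.0645 V/decade


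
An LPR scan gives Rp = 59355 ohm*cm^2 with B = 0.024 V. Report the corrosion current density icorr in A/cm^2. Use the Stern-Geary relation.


Apply the Stern-Geary relation: icorr = B / Rp
icorr = 0.024 / 59355 = 4.043×10^-7 A/cm^2

4.043×10^-7 A/cm^2


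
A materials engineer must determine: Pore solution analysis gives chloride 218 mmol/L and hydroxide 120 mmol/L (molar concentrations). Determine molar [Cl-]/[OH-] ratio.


Threshold parameter = [Cl-] / [OH-] (molar basis; both in mmol/L, so units cancel)
Ratio = 218 / 120 = 1.82

1.82


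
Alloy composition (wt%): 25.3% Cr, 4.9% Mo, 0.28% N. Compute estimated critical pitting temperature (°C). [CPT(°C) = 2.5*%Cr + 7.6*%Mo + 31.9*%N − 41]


Apply the ASTM G48 empirical CPT estimate: CPT(°C) = 2.5*%Cr + 7.6*%Mo + 31.9*%N − 41
2.5*25.3 = 63.25; 7.6*4.9 = 37.24; 31.9*0.28 = 8.932
CPT = 63.25 + 37.24 + 8.932 − 41 = 68.422 °C
Rounded to 0.1 °C: CPT ≈ 68.4 °C

68.4 °C


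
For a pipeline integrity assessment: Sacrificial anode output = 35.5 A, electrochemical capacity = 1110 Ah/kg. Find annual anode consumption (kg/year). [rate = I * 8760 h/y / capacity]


Annual consumption = current * hours per year / capacity
Rate = 35.5 * 8760 / 1110 = 280.2 kg/year

280.2 kg/year


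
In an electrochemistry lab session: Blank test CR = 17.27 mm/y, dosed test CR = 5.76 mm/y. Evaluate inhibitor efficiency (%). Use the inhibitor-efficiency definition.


Apply the inhibitor-efficiency definition: IE = (CR_blank − CR_inh)/CR_blank × 100
IE = (17.27 − 5.76) / 17.27 × 100
IE = 11.51 / 17.27 × 100 = 66.6 %

66.6 %


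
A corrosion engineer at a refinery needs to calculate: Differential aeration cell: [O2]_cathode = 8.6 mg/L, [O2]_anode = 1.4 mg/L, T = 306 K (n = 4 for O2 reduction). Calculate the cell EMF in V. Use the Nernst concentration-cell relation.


Apply the Nernst concentration-cell relation: E = (RT/nF)*ln(C_cathode/C_anode)
RT/nF = 8.314*306/(4*96485) = 0.00659192 V
ln(8.6/1.4) = 1.81529
E = 0.00659192 * 1.81529 = 0.01197 V

0.01197 V


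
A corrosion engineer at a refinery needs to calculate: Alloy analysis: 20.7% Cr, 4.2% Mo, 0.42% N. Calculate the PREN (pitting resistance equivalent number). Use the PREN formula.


Apply the PREN formula: PREN = Cr + 3.3*Mo + 16*N
PREN = 20.7 + 3.3*4.2 + 16*0.42
PREN = 20.7 + 13.86 + 6.72 = 41.28

41.28


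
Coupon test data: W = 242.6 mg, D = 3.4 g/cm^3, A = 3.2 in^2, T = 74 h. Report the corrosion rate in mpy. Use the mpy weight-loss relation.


Apply the mpy weight-loss relation: CR = 534 * W / (D * A * T)
Numerator: 534 * 242.6 = 129548.4
Denominator: 3.4 * 3.2 * 74 = 805.12
CR = 129548.4 / 805.12 = 160.906 mpy

160.906 mpy


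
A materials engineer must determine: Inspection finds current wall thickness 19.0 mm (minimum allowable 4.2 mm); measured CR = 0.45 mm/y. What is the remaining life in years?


Apply the remaining-life relation: RL = (t_current − t_min) / CR
RL = (19.0 − 4.2) / 0.45 = 14.8 / 0.45 = 32.9 years

32.9 years


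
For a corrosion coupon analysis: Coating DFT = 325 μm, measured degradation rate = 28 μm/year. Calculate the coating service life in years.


Service life = thickness / degradation rate
Life = 325 / 28 = 11.6 years

11.6 years


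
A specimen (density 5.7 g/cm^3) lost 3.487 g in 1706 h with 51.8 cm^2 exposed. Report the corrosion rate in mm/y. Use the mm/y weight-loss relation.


Apply the mm/y weight-loss relation: CR = 87600 * W / (D * A * T)
Numerator: 87600 * 3.487 = 305461.2
Denominator: 5.7 * 51.8 * 1706 = 503713.56
CR = 305461.2 / 503713.56 = 0.6064 mm/y

0.6064 mm/y


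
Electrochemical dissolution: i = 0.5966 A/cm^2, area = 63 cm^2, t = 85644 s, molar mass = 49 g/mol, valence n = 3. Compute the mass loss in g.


Apply Faraday's law: m = i*A*t*M / (n*F)
Total charge passed Q = i*A*t = 0.5966*63*85644 = 3218998.2552 C
m = Q*M/(n*F) = 3218998.2552*49/(3*96485) = 544.92379 g

544.92379 g


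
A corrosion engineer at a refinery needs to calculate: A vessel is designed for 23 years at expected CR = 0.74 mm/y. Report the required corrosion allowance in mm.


Corrosion allowance = CR × design life
CA = 0.74 * 23 = 17.02 mm

17.02 mm


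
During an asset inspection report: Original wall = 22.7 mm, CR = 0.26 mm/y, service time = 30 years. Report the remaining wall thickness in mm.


Remaining wall = original − CR × time
t = 22.7 − 0.26*30 = 22.7 − 7.8 = 14.9 mm

14.9 mm


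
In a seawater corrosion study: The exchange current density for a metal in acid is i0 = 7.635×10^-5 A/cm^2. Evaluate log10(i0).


i0 = 7.635×10^-5 A/cm^2
log10(i0) = -4.117

-4.117


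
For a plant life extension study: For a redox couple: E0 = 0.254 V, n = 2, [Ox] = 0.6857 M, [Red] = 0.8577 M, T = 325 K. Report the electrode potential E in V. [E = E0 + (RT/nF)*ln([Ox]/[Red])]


Apply the Nernst equation: E = E0 + (RT/nF)*ln([Ox]/[Red])
Step 1: RT/nF = 8.314*325/(2*96485) = 0.01400244 V
Step 2: [Ox]/[Red] = 0.6857/0.8577 = 0.799464
Step 3: ln(0.799464) = -0.223814
Step 4: correction = 0.01400244 * -0.223814 = -0.0031 V
E = 0.254 + -0.0031 = 0.2509 V

0.2509 V


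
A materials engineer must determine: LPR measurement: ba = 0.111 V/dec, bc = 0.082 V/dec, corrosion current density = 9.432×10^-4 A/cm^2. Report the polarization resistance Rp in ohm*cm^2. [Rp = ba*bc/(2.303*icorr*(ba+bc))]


Apply the Stern-Geary equation: Rp = ba*bc / (2.303*icorr*(ba+bc))
ba*bc = 0.111*0.082 = 0.009102
ba+bc = 0.193; 2.303*icorr*(ba+bc) = 2.303*9.432×10^-4*0.193 = 4.1923259×10^-4
Rp = 0.009102 / 4.1923259×10^-4 = 21.7 ohm*cm^2

21.7 ohm*cm^2


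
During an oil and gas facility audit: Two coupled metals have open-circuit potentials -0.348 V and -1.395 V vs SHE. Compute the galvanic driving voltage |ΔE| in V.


Driving voltage is the absolute potential difference.
|ΔE| = |-0.348 − (-1.395)| = 1.047 V

1.047 V


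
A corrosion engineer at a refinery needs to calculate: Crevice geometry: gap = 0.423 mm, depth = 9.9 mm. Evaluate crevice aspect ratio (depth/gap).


Aspect ratio = depth / gap
Ratio = 9.9 / 0.423 = 23.4

23.4


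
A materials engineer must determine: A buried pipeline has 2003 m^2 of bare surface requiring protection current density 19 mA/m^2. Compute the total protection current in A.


I = area * current density, then convert mA → A (÷1000)
I = 2003 * 19 / 1000 = 38.06 A

38.06 A


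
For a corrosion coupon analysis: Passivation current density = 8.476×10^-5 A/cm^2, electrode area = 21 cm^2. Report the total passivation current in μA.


I = i_pass * A, then convert A → μA (×10^6)
I = 8.476×10^-5 * 21 * 10^6 = 1779.96 μA

1779.96 μA


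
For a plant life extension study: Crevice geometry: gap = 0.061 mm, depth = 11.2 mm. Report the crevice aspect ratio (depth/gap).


Aspect ratio = depth / gap
Ratio = 11.2 / 0.061 = 183.6

183.6


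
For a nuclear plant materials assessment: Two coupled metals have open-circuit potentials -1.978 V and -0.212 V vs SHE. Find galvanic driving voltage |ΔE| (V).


Driving voltage is the absolute potential difference.
|ΔE| = |-1.978 − (-0.212)| = 1.766 V

1.766 V


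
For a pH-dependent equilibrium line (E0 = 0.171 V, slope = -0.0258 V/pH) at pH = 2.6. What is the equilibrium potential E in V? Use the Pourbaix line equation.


Apply the Pourbaix line equation: E = E0 + slope*pH
E = 0.171 + (-0.0258)*2.6 = 0.171 + (-0.06708) = 0.10392 V
Rounded to 3 decimal places: E = 0.104 V

0.104 V


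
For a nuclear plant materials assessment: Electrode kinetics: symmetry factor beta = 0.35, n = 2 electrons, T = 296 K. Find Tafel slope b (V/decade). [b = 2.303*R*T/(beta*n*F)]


Apply the Tafel slope relation: b = 2.303*R*T/(beta*n*F)
Numerator: 2.303 * 8.314 * 296 = 5667.55
Denominator: 0.35 * 2 * 96485 = 67539.5
b = 5667.55 / 67539.5 = 0.0839 V/decade

0.0839 V/decade


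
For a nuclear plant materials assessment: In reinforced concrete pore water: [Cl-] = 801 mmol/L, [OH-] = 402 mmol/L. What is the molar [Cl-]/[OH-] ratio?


Threshold parameter = [Cl-] / [OH-] (molar basis; both in mmol/L, so units cancel)
Ratio = 801 / 402 = 1.99

1.99


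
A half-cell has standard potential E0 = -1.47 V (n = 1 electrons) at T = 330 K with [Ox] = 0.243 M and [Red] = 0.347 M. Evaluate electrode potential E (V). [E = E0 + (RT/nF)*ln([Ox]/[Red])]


Apply the Nernst equation: E = E0 + (RT/nF)*ln([Ox]/[Red])
Step 1: RT/nF = 8.314*330/(1*96485) = 0.02843572 V
Step 2: [Ox]/[Red] = 0.243/0.347 = 0.700288
Step 3: ln(0.700288) = -0.356264
Step 4: correction = 0.02843572 * -0.356264 = -0.0101 V
E = -1.47 + -0.0101 = -1.4801 V

-1.4801 V


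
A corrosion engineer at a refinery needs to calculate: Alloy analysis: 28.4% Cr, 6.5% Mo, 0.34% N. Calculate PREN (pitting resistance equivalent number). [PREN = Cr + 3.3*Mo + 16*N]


Apply the PREN formula: PREN = Cr + 3.3*Mo + 16*N
PREN = 28.4 + 3.3*6.5 + 16*0.34
PREN = 28.4 + 21.45 + 5.44 = 55.29

55.29


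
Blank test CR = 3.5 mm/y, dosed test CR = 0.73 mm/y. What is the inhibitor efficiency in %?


Apply the inhibitor-efficiency definition: IE = (CR_blank − CR_inh)/CR_blank × 100
IE = (3.5 − 0.73) / 3.5 × 100
IE = 2.77 / 3.5 × 100 = 79.1 %

79.1 %


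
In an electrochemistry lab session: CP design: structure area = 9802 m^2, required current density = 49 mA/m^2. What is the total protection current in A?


I = area * current density, then convert mA → A (÷1000)
I = 9802 * 49 / 1000 = 480.3 A

480.3 A


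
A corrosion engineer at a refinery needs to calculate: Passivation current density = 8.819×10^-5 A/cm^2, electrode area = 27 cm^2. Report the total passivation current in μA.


I = i_pass * A, then convert A → μA (×10^6)
I = 8.819×10^-5 * 27 * 10^6 = 2381.13 μA

2381.13 μA


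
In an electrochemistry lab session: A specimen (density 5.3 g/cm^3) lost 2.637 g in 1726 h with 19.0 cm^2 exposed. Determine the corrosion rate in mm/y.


Apply the mm/y weight-loss relation: CR = 87600 * W / (D * A * T)
Numerator: 87600 * 2.637 = 231001.2
Denominator: 5.3 * 19.0 * 1726 = 173808.2
CR = 231001.2 / 173808.2 = 1.32906 mm/y

1.32906 mm/y


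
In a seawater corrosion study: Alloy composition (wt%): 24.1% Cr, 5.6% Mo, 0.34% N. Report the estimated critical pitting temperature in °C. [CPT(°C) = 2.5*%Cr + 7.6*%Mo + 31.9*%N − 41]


Apply the ASTM G48 empirical CPT estimate: CPT(°C) = 2.5*%Cr + 7.6*%Mo + 31.9*%N − 41
2.5*24.1 = 60.25; 7.6*5.6 = 42.56; 31.9*0.34 = 10.846
CPT = 60.25 + 42.56 + 10.846 − 41 = 72.656 °C
Rounded to 0.1 °C: CPT ≈ 72.7 °C

72.7 °C


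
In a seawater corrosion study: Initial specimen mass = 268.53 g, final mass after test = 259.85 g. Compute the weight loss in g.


Weight loss = initial − final
WL = 268.53 − 259.85 = 8.68 g

8.68 g


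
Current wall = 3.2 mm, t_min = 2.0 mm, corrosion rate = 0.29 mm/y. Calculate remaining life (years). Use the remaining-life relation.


Apply the remaining-life relation: RL = (t_current − t_min) / CR
RL = (3.2 − 2.0) / 0.29 = 1.2 / 0.29 = 4.1 years

4.1 years


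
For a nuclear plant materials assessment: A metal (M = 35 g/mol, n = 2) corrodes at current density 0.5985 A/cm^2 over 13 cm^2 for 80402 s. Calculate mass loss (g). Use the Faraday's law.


Apply Faraday's law: m = i*A*t*M / (n*F)
Total charge passed Q = i*A*t = 0.5985*13*80402 = 625567.761 C
m = Q*M/(n*F) = 625567.761*35/(2*96485) = 113.463 g

113.463 g


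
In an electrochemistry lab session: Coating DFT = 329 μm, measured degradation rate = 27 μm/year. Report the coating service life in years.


Service life = thickness / degradation rate
Life = 329 / 27 = 12.2 years

12.2 years


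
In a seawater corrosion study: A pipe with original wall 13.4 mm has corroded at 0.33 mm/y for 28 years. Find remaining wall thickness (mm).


Remaining wall = original − CR × time
t = 13.4 − 0.33*28 = 13.4 − 9.24 = 4.16 mm

4.16 mm


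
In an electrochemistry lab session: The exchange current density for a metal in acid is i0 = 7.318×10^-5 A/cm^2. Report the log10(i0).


i0 = 7.318×10^-5 A/cm^2
log10(i0) = -4.136

-4.136


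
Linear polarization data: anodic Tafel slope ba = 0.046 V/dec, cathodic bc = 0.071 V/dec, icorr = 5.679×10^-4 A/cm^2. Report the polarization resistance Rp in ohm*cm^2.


Apply the Stern-Geary equation: Rp = ba*bc / (2.303*icorr*(ba+bc))
ba*bc = 0.046*0.071 = 0.003266
ba+bc = 0.117; 2.303*icorr*(ba+bc) = 2.303*5.679×10^-4*0.117 = 1.5302122×10^-4
Rp = 0.003266 / 1.5302122×10^-4 = 21.3 ohm*cm^2

21.3 ohm*cm^2


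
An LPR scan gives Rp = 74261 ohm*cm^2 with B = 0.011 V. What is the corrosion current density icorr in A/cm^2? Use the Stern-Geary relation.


Apply the Stern-Geary relation: icorr = B / Rp
icorr = 0.011 / 74261 = 1.481×10^-7 A/cm^2

1.481×10^-7 A/cm^2


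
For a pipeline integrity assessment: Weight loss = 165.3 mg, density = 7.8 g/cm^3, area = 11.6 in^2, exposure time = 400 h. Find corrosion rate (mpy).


Apply the mpy weight-loss relation: CR = 534 * W / (D * A * T)
Numerator: 534 * 165.3 = 88270.2
Denominator: 7.8 * 11.6 * 400 = 36192.0
CR = 88270.2 / 36192.0 = 2.439 mpy

2.439 mpy


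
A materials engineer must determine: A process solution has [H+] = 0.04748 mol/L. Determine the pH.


pH = −log10[H+]
pH = −log10(0.04748) = 1.32

1.32


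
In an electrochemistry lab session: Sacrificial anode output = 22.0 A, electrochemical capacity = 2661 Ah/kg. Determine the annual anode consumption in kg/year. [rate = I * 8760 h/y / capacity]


Annual consumption = current * hours per year / capacity
Rate = 22.0 * 8760 / 2661 = 72.4 kg/year

72.4 kg/year


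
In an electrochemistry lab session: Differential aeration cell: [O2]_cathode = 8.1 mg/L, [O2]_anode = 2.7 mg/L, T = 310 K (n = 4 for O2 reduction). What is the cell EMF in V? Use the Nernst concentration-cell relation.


Apply the Nernst concentration-cell relation: E = (RT/nF)*ln(C_cathode/C_anode)
RT/nF = 8.314*310/(4*96485) = 0.00667808 V
ln(8.1/2.7) = 1.09861
E = 0.00667808 * 1.09861 = 0.00734 V

0.00734 V


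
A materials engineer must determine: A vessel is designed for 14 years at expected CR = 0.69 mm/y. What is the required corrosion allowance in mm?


Corrosion allowance = CR × design life
CA = 0.69 * 14 = 9.66 mm

9.66 mm


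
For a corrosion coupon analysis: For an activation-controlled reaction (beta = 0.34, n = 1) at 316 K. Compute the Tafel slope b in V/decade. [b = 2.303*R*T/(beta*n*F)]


Apply the Tafel slope relation: b = 2.303*R*T/(beta*n*F)
Numerator: 2.303 * 8.314 * 316 = 6050.5
Denominator: 0.34 * 1 * 96485 = 32804.9
b = 6050.5 / 32804.9 = 0.1844 V/decade

0.1844 V/decade


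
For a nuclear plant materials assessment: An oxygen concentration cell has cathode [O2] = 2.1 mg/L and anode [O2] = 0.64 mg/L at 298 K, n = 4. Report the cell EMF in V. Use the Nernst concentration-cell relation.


Apply the Nernst concentration-cell relation: E = (RT/nF)*ln(C_cathode/C_anode)
RT/nF = 8.314*298/(4*96485) = 0.00641958 V
ln(2.1/0.64) = 1.18822
E = 0.00641958 * 1.18822 = 0.00763 V

0.00763 V


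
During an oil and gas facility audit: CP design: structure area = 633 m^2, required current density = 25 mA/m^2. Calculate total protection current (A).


I = area * current density, then convert mA → A (÷1000)
I = 633 * 25 / 1000 = 15.83 A

15.83 A


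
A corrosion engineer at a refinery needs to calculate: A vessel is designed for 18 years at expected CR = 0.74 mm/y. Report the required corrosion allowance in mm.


Corrosion allowance = CR × design life
CA = 0.74 * 18 = 13.32 mm

13.32 mm


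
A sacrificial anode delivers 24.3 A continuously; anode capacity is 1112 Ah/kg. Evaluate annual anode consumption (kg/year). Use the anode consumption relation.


Annual consumption = current * hours per year / capacity
Rate = 24.3 * 8760 / 1112 = 191.4 kg/year

191.4 kg/year


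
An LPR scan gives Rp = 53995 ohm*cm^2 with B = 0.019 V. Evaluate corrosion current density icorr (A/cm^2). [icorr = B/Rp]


Apply the Stern-Geary relation: icorr = B / Rp
icorr = 0.019 / 53995 = 3.519×10^-7 A/cm^2

3.519×10^-7 A/cm^2


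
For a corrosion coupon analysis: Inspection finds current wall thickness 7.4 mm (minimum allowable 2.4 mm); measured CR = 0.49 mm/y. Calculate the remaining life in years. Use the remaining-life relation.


Apply the remaining-life relation: RL = (t_current − t_min) / CR
RL = (7.4 − 2.4) / 0.49 = 5.0 / 0.49 = 10.2 years

10.2 years


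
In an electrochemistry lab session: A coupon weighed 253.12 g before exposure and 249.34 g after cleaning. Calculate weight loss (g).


Weight loss = initial − final
WL = 253.12 − 249.34 = 3.78 g

3.78 g


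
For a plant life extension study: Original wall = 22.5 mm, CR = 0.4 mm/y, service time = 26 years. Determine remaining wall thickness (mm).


Remaining wall = original − CR × time
t = 22.5 − 0.4*26 = 22.5 − 10.4 = 12.1 mm

12.1 mm


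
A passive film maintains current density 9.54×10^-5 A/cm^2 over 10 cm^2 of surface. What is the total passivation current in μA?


I = i_pass * A, then convert A → μA (×10^6)
I = 9.54×10^-5 * 10 * 10^6 = 954.0 μA

954.0 μA


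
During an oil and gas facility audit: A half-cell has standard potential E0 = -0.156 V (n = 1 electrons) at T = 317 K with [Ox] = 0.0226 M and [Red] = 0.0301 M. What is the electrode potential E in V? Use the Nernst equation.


Apply the Nernst equation: E = E0 + (RT/nF)*ln([Ox]/[Red])
Step 1: RT/nF = 8.314*317/(1*96485) = 0.02731552 V
Step 2: [Ox]/[Red] = 0.0226/0.0301 = 0.750831
Step 3: ln(0.750831) = -0.286575
Step 4: correction = 0.02731552 * -0.286575 = -0.008 V
E = -0.156 + -0.008 = -0.164 V

-0.164 V


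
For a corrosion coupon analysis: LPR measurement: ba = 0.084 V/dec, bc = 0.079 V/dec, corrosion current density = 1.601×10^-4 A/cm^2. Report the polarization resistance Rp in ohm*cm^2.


Apply the Stern-Geary equation: Rp = ba*bc / (2.303*icorr*(ba+bc))
ba*bc = 0.084*0.079 = 0.006636
ba+bc = 0.163; 2.303*icorr*(ba+bc) = 2.303*1.601×10^-4*0.163 = 6.0099779×10^-5
Rp = 0.006636 / 6.0099779×10^-5 = 110.4 ohm*cm^2

110.4 ohm*cm^2


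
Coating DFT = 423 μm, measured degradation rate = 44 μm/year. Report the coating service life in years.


Service life = thickness / degradation rate
Life = 423 / 44 = 9.6 years

9.6 years


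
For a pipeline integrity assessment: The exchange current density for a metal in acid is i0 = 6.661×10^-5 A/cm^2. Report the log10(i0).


i0 = 6.661×10^-5 A/cm^2
log10(i0) = -4.176

-4.176


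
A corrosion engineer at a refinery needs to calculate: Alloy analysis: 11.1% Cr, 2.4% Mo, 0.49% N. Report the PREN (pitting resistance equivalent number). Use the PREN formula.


Apply the PREN formula: PREN = Cr + 3.3*Mo + 16*N
PREN = 11.1 + 3.3*2.4 + 16*0.49
PREN = 11.1 + 7.92 + 7.84 = 26.86

26.86


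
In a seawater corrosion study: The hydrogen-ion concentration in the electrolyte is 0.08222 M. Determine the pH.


pH = −log10[H+]
pH = −log10(0.08222) = 1.09

1.09


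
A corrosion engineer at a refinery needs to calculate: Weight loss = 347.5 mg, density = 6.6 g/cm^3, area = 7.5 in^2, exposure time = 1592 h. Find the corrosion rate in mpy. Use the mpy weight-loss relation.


Apply the mpy weight-loss relation: CR = 534 * W / (D * A * T)
Numerator: 534 * 347.5 = 185565.0
Denominator: 6.6 * 7.5 * 1592 = 78804.0
CR = 185565.0 / 78804.0 = 2.3548 mpy

2.3548 mpy


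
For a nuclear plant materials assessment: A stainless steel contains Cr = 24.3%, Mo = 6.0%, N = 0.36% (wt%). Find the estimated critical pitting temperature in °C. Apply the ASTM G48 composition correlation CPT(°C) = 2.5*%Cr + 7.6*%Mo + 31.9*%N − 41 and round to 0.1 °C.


Apply the ASTM G48 empirical CPT estimate: CPT(°C) = 2.5*%Cr + 7.6*%Mo + 31.9*%N − 41
2.5*24.3 = 60.75; 7.6*6.0 = 45.6; 31.9*0.36 = 11.484
CPT = 60.75 + 45.6 + 11.484 − 41 = 76.834 °C
Rounded to 0.1 °C: CPT ≈ 76.8 °C

76.8 °C


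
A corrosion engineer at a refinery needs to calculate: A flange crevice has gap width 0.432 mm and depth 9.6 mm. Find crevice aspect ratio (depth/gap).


Aspect ratio = depth / gap
Ratio = 9.6 / 0.432 = 22.2

22.2


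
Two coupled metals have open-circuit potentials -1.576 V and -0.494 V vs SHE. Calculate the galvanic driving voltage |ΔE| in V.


Driving voltage is the absolute potential difference.
|ΔE| = |-1.576 − (-0.494)| = 1.082 V

1.082 V


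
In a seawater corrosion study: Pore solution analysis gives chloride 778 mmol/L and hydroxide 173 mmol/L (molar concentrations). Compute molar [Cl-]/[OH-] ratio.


Threshold parameter = [Cl-] / [OH-] (molar basis; both in mmol/L, so units cancel)
Ratio = 778 / 173 = 4.5

4.5


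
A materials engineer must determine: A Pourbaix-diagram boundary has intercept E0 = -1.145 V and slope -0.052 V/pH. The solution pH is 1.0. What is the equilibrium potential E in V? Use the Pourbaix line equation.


Apply the Pourbaix line equation: E = E0 + slope*pH
E = -1.145 + (-0.052)*1.0 = -1.145 + (-0.052) = -1.197 V
Rounded to 3 decimal places: E = -1.197 V

-1.197 V


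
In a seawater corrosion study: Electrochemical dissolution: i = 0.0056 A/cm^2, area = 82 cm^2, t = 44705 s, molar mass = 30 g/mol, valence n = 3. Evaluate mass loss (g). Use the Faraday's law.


Apply Faraday's law: m = i*A*t*M / (n*F)
Total charge passed Q = i*A*t = 0.0056*82*44705 = 20528.536 C
m = Q*M/(n*F) = 20528.536*30/(3*96485) = 2.128 g

2.128 g


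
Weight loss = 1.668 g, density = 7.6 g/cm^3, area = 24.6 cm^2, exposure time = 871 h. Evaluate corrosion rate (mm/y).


Apply the mm/y weight-loss relation: CR = 87600 * W / (D * A * T)
Numerator: 87600 * 1.668 = 146116.8
Denominator: 7.6 * 24.6 * 871 = 162842.16
CR = 146116.8 / 162842.16 = 0.897291 mm/y

0.897291 mm/y


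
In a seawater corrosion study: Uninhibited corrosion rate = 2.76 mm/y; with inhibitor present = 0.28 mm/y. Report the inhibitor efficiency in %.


Apply the inhibitor-efficiency definition: IE = (CR_blank − CR_inh)/CR_blank × 100
IE = (2.76 − 0.28) / 2.76 × 100
IE = 2.48 / 2.76 × 100 = 89.9 %

89.9 %


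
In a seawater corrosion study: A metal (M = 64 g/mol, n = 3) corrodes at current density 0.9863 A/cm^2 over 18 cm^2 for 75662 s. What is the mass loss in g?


Apply Faraday's law: m = i*A*t*M / (n*F)
Total charge passed Q = i*A*t = 0.9863*18*75662 = 1343257.7508 C
m = Q*M/(n*F) = 1343257.7508*64/(3*96485) = 297.00125 g

297.00125 g


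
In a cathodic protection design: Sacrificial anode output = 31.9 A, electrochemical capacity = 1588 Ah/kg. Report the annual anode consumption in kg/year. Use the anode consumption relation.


Annual consumption = current * hours per year / capacity
Rate = 31.9 * 8760 / 1588 = 176.0 kg/year

176.0 kg/year


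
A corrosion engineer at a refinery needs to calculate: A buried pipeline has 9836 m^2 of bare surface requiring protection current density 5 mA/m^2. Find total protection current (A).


I = area * current density, then convert mA → A (÷1000)
I = 9836 * 5 / 1000 = 49.18 A

49.18 A


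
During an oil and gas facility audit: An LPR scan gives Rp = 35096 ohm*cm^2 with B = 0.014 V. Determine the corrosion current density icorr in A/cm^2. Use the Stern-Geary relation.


Apply the Stern-Geary relation: icorr = B / Rp
icorr = 0.014 / 35096 = 3.989×10^-7 A/cm^2

3.989×10^-7 A/cm^2


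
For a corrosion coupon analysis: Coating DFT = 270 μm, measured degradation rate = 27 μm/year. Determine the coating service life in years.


Service life = thickness / degradation rate
Life = 270 / 27 = 10.0 years

10.0 years


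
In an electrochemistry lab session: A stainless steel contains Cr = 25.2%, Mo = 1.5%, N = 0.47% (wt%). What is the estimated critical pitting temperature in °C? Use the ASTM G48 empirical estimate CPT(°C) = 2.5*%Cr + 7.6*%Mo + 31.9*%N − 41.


Apply the ASTM G48 empirical CPT estimate: CPT(°C) = 2.5*%Cr + 7.6*%Mo + 31.9*%N − 41
2.5*25.2 = 63; 7.6*1.5 = 11.4; 31.9*0.47 = 14.993
CPT = 63 + 11.4 + 14.993 − 41 = 48.393 °C
Rounded to 0.1 °C: CPT ≈ 48.4 °C

48.4 °C


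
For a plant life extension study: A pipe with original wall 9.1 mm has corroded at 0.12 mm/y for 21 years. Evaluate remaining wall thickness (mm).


Remaining wall = original − CR × time
t = 9.1 − 0.12*21 = 9.1 − 2.52 = 6.58 mm

6.58 mm


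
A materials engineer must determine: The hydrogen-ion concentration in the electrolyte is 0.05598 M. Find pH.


pH = −log10[H+]
pH = −log10(0.05598) = 1.25

1.25


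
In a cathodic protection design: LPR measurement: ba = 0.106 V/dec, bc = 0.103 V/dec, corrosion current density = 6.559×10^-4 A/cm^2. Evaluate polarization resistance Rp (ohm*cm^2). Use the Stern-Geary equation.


Apply the Stern-Geary equation: Rp = ba*bc / (2.303*icorr*(ba+bc))
ba*bc = 0.106*0.103 = 0.010918
ba+bc = 0.209; 2.303*icorr*(ba+bc) = 2.303*6.559×10^-4*0.209 = 3.1570238×10^-4
Rp = 0.010918 / 3.1570238×10^-4 = 34.58 ohm*cm^2

34.58 ohm*cm^2


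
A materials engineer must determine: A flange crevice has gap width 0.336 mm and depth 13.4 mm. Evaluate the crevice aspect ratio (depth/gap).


Aspect ratio = depth / gap
Ratio = 13.4 / 0.336 = 39.9

39.9


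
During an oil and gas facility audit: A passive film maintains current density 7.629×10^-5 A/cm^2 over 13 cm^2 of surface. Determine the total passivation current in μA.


I = i_pass * A, then convert A → μA (×10^6)
I = 7.629×10^-5 * 13 * 10^6 = 991.77 μA

991.77 μA


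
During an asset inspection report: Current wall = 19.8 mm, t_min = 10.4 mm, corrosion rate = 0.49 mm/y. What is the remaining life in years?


Apply the remaining-life relation: RL = (t_current − t_min) / CR
RL = (19.8 − 10.4) / 0.49 = 9.4 / 0.49 = 19.2 years

19.2 years


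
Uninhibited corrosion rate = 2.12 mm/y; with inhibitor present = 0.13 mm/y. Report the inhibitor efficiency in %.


Apply the inhibitor-efficiency definition: IE = (CR_blank − CR_inh)/CR_blank × 100
IE = (2.12 − 0.13) / 2.12 × 100
IE = 1.99 / 2.12 × 100 = 93.9 %

93.9 %


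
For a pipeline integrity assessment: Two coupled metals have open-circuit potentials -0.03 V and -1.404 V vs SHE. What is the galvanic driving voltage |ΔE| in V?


Driving voltage is the absolute potential difference.
|ΔE| = |-0.03 − (-1.404)| = 1.374 V

1.374 V


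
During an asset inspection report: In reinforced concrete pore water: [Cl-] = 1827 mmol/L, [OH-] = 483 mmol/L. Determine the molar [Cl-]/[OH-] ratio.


Threshold parameter = [Cl-] / [OH-] (molar basis; both in mmol/L, so units cancel)
Ratio = 1827 / 483 = 3.78

3.78


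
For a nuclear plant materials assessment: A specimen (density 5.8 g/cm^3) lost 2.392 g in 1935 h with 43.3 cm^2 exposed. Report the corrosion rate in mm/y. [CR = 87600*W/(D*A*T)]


Apply the mm/y weight-loss relation: CR = 87600 * W / (D * A * T)
Numerator: 87600 * 2.392 = 209539.2
Denominator: 5.8 * 43.3 * 1935 = 485955.9
CR = 209539.2 / 485955.9 = 0.43119 mm/y

0.43119 mm/y


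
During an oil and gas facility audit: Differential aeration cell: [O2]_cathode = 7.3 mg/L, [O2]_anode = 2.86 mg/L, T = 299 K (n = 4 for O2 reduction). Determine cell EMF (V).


Apply the Nernst concentration-cell relation: E = (RT/nF)*ln(C_cathode/C_anode)
RT/nF = 8.314*299/(4*96485) = 0.00644112 V
ln(7.3/2.86) = 0.93705
E = 0.00644112 * 0.93705 = 0.00604 V

0.00604 V


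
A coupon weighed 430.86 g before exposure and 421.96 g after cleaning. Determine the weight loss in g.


Weight loss = initial − final
WL = 430.86 − 421.96 = 8.9 g

8.9 g


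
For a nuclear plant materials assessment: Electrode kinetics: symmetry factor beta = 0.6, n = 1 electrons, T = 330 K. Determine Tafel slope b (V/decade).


Apply the Tafel slope relation: b = 2.303*R*T/(beta*n*F)
Numerator: 2.303 * 8.314 * 330 = 6318.56
Denominator: 0.6 * 1 * 96485 = 57891.0
b = 6318.56 / 57891.0 = 0.1091 V/decade

0.1091 V/decade


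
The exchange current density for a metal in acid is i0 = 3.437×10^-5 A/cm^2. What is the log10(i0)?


i0 = 3.437×10^-5 A/cm^2
log10(i0) = -4.464

-4.464


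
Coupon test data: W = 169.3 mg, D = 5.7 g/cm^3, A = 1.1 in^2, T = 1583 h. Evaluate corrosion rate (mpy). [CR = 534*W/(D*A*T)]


Apply the mpy weight-loss relation: CR = 534 * W / (D * A * T)
Numerator: 534 * 169.3 = 90406.2
Denominator: 5.7 * 1.1 * 1583 = 9925.41
CR = 90406.2 / 9925.41 = 9.10856 mpy

9.10856 mpy


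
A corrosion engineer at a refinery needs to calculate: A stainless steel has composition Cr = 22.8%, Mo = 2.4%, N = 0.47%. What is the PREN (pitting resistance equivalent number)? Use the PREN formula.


Apply the PREN formula: PREN = Cr + 3.3*Mo + 16*N
PREN = 22.8 + 3.3*2.4 + 16*0.47
PREN = 22.8 + 7.92 + 7.52 = 38.24

38.24


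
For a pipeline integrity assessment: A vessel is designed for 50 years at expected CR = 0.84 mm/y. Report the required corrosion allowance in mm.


Corrosion allowance = CR × design life
CA = 0.84 * 50 = 42.0 mm

42.0 mm


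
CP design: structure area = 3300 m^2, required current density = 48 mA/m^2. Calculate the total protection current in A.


I = area * current density, then convert mA → A (÷1000)
I = 3300 * 48 / 1000 = 158.4 A

158.4 A


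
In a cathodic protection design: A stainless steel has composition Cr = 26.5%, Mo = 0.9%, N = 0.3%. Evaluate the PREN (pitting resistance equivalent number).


Apply the PREN formula: PREN = Cr + 3.3*Mo + 16*N
PREN = 26.5 + 3.3*0.9 + 16*0.3
PREN = 26.5 + 2.97 + 4.8 = 34.27

34.27


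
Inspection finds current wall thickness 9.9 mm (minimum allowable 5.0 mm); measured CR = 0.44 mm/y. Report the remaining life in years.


Apply the remaining-life relation: RL = (t_current − t_min) / CR
RL = (9.9 − 5.0) / 0.44 = 4.9 / 0.44 = 11.1 years

11.1 years


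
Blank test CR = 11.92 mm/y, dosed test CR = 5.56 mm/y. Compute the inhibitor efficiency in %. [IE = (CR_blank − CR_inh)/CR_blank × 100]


Apply the inhibitor-efficiency definition: IE = (CR_blank − CR_inh)/CR_blank × 100
IE = (11.92 − 5.56) / 11.92 × 100
IE = 6.36 / 11.92 × 100 = 53.4 %

53.4 %


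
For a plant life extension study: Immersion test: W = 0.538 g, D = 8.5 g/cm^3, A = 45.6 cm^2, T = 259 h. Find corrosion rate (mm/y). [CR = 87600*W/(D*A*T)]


Apply the mm/y weight-loss relation: CR = 87600 * W / (D * A * T)
Numerator: 87600 * 0.538 = 47128.8
Denominator: 8.5 * 45.6 * 259 = 100388.4
CR = 47128.8 / 100388.4 = 0.4695 mm/y

0.4695 mm/y


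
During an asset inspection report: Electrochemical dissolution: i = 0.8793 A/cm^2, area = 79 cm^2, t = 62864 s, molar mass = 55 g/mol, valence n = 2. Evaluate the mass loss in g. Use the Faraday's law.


Apply Faraday's law: m = i*A*t*M / (n*F)
Total charge passed Q = i*A*t = 0.8793*79*62864 = 4366828.9008 C
m = Q*M/(n*F) = 4366828.9008*55/(2*96485) = 1244.6266 g

1244.6266 g


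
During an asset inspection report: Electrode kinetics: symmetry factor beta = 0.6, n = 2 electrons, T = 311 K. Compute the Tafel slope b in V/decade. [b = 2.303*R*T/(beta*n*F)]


Apply the Tafel slope relation: b = 2.303*R*T/(beta*n*F)
Numerator: 2.303 * 8.314 * 311 = 5954.76
Denominator: 0.6 * 2 * 96485 = 115782.0
b = 5954.76 / 115782.0 = 0.0514 V/decade

0.0514 V/decade


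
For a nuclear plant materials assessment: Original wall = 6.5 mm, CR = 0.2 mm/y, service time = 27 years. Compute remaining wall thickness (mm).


Remaining wall = original − CR × time
t = 6.5 − 0.2*27 = 6.5 − 5.4 = 1.1 mm

1.1 mm


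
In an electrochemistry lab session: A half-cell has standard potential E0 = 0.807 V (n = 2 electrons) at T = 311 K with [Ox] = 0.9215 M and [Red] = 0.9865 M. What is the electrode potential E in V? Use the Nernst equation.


Apply the Nernst equation: E = E0 + (RT/nF)*ln([Ox]/[Red])
Step 1: RT/nF = 8.314*311/(2*96485) = 0.01339925 V
Step 2: [Ox]/[Red] = 0.9215/0.9865 = 0.93411
Step 3: ln(0.93411) = -0.068161
Step 4: correction = 0.01339925 * -0.068161 = -0.0009 V
E = 0.807 + -0.0009 = 0.8061 V

0.8061 V


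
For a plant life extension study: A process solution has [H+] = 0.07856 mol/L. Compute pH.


pH = −log10[H+]
pH = −log10(0.07856) = 1.1

1.1


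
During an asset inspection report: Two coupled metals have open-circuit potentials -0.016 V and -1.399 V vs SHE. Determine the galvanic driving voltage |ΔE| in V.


Driving voltage is the absolute potential difference.
|ΔE| = |-0.016 − (-1.399)| = 1.383 V

1.383 V


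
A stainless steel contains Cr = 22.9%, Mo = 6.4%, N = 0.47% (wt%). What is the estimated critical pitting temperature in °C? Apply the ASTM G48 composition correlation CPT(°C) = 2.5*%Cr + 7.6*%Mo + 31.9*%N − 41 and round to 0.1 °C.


Apply the ASTM G48 empirical CPT estimate: CPT(°C) = 2.5*%Cr + 7.6*%Mo + 31.9*%N − 41
2.5*22.9 = 57.25; 7.6*6.4 = 48.64; 31.9*0.47 = 14.993
CPT = 57.25 + 48.64 + 14.993 − 41 = 79.883 °C
Rounded to 0.1 °C: CPT ≈ 79.9 °C

79.9 °C


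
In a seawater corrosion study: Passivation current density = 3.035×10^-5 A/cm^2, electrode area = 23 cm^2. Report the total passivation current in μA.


I = i_pass * A, then convert A → μA (×10^6)
I = 3.035×10^-5 * 23 * 10^6 = 698.05 μA

698.05 μA


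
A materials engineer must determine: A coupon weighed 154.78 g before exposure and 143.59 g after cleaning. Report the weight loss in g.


Weight loss = initial − final
WL = 154.78 − 143.59 = 11.19 g

11.19 g


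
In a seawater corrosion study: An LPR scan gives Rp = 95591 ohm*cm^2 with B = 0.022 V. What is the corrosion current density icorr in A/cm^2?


Apply the Stern-Geary relation: icorr = B / Rp
icorr = 0.022 / 95591 = 2.301×10^-7 A/cm^2

2.301×10^-7 A/cm^2


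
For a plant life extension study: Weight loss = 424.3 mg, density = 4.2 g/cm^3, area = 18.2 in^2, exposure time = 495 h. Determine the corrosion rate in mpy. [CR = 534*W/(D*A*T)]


Apply the mpy weight-loss relation: CR = 534 * W / (D * A * T)
Numerator: 534 * 424.3 = 226576.2
Denominator: 4.2 * 18.2 * 495 = 37837.8
CR = 226576.2 / 37837.8 = 5.9881 mpy

5.9881 mpy


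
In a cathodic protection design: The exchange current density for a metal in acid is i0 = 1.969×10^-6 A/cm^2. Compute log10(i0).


i0 = 1.969×10^-6 A/cm^2
log10(i0) = -5.706

-5.706
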